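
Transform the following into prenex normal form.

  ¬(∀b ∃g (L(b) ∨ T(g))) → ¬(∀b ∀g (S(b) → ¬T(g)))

∀b ∃g ∃v1 ∃r (L(b) ∨ T(g) ∨ S(v1) ∧ T(r))

Eliminate → and ↔ using ¬ and ∨.
  ¬¬(∀b ∃g (L(b) ∨ T(g))) ∨ ¬(∀b ∀g (¬S(b) ∨ ¬T(g)))
Drive negations inward (¬∀x A ≡ ∃x ¬A, ¬∃x A ≡ ∀x ¬A, De Morgan for ∧/∨):
  (∀b ∃g (L(b) ∨ T(g))) ∨ (∃b ∃g (S(b) ∧ T(g)))
Standardize variables apart so no two quantifiers bind the same name: b↦v1, g↦r.
  (∀b ∃g (L(b) ∨ T(g))) ∨ (∃v1 ∃r (S(v1) ∧ T(r)))
Extract every quantifier outward, since the variables are now distinct and don't occur free across branches:
  ∀b ∃g ∃v1 ∃r (L(b) ∨ T(g) ∨ S(v1) ∧ T(r))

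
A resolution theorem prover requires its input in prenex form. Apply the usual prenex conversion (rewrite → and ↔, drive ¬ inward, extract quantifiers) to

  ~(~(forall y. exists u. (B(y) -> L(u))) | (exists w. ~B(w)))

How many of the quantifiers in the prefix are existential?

1

Eliminate → and ↔ using ¬ and ∨.
  ~(~(forall y. exists u. (~B(y) | L(u))) | (exists w. ~B(w)))
Push ¬ through the quantifiers and connectives to reach negation normal form:
  (forall y. exists u. (~B(y) | L(u))) & (forall w. B(w))
All bound variables are already distinct, so no renaming is needed.
Extract every quantifier outward, since the variables are now distinct and don't occur free across branches:
  forall y. exists u. forall w. ((~B(y) | L(u)) & B(w))
The prefix is forall y exists u forall w: 2 universal, 1 existential.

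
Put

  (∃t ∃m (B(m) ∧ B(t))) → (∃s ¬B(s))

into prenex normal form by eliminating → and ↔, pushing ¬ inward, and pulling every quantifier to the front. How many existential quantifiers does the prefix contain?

First replace A → B with ¬A ∨ B.
  ¬(∃t ∃m (B(m) ∧ B(t))) ∨ (∃s ¬B(s))
Push ¬ through the quantifiers and connectives to reach negation normal form:
  (∀t ∀m (¬B(m) ∨ ¬B(t))) ∨ (∃s ¬B(s))
All bound variables are already distinct, so no renaming is needed.
Pull the quantifiers to the front (each side's bound variable is not free in the other side):
  ∀t ∀m ∃s (¬B(m) ∨ ¬B(t) ∨ ¬B(s))
The prefix is ∀t ∀m ∃s: 2 universal, 1 existential.

1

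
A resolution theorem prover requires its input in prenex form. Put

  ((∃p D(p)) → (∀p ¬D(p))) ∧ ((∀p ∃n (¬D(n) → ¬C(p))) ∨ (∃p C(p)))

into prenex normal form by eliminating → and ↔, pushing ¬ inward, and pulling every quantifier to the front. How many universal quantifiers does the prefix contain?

3

Eliminate → and ↔ using ¬ and ∨.
  (¬(∃p D(p)) ∨ (∀p ¬D(p))) ∧ ((∀p ∃n (¬¬D(n) ∨ ¬C(p))) ∨ (∃p C(p)))
Drive negations inward (¬∀x A ≡ ∃x ¬A, ¬∃x A ≡ ∀x ¬A, De Morgan for ∧/∨):
  ((∀p ¬D(p)) ∨ (∀p ¬D(p))) ∧ ((∀p ∃n (D(n) ∨ ¬C(p))) ∨ (∃p C(p)))
Rename bound variables to avoid capture: p↦v1, p↦w, p↦z1.
  ((∀p ¬D(p)) ∨ (∀v1 ¬D(v1))) ∧ ((∀w ∃n (D(n) ∨ ¬C(w))) ∨ (∃z1 C(z1)))
Extract every quantifier outward, since the variables are now distinct and don't occur free across branches:
  ∀p ∀v1 ∀w ∃n ∃z1 ((¬D(p) ∨ ¬D(v1)) ∧ (D(n) ∨ ¬C(w) ∨ C(z1)))
The prefix is ∀p ∀v1 ∀w ∃n ∃z1: 3 universal, 2 existential.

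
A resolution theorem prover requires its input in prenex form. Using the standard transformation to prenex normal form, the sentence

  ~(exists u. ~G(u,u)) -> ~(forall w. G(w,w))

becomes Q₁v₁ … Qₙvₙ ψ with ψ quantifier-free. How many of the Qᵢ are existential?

2

First replace A → B with ¬A ∨ B.
  ~~(exists u. ~G(u,u)) | ~(forall w. G(w,w))
Drive negations inward (¬∀x A ≡ ∃x ¬A, ¬∃x A ≡ ∀x ¬A, De Morgan for ∧/∨):
  (exists u. ~G(u,u)) | (exists w. ~G(w,w))
Pull the quantifiers to the front (each side's bound variable is not free in the other side):
  exists u. exists w. (~G(u,u) | ~G(w,w))
The prefix is exists u exists w: 0 universal, 2 existential.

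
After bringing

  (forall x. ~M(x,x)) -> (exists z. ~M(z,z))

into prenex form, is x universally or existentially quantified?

Rewrite implications/biconditionals: A → B as ¬A ∨ B.
  ~(forall x. ~M(x,x)) | (exists z. ~M(z,z))
Drive negations inward (¬∀x A ≡ ∃x ¬A, ¬∃x A ≡ ∀x ¬A, De Morgan for ∧/∨):
  (exists x. M(x,x)) | (exists z. ~M(z,z))
All bound variables are already distinct, so no renaming is needed.
Pull the quantifiers to the front (each side's bound variable is not free in the other side):
  exists x. exists z. (M(x,x) | ~M(z,z))
The quantifier forall x sits under an odd number of negations (counting the antecedent side of each →), so it flips to exists x.

existential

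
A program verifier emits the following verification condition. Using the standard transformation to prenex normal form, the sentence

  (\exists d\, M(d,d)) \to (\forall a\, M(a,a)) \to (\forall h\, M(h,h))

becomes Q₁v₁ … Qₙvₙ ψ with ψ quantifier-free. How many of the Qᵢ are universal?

Rewrite implications/biconditionals: A → B as ¬A ∨ B.
  \neg (\exists d\, M(d,d)) \lor \neg (\forall a\, M(a,a)) \lor (\forall h\, M(h,h))
Push ¬ through the quantifiers and connectives to reach negation normal form:
  (\forall d\, \neg M(d,d)) \lor (\exists a\, \neg M(a,a)) \lor (\forall h\, M(h,h))
All bound variables are already distinct, so no renaming is needed.
Pull the quantifiers to the front (each side's bound variable is not free in the other side):
  \forall d\, \exists a\, \forall h\, (\neg M(d,d) \lor \neg M(a,a) \lor M(h,h))
The prefix is \forall d \exists a \forall h: 2 universal, 1 existential.

2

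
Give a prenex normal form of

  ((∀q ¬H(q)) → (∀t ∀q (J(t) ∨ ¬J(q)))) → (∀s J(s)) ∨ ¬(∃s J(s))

∀q ∃t ∃u1 ∀s ∀w (¬H(q) ∧ ¬J(t) ∧ J(u1) ∨ J(s) ∨ ¬J(w))

Rewrite implications/biconditionals: A → B as ¬A ∨ B.
  ¬(¬(∀q ¬H(q)) ∨ (∀t ∀q (J(t) ∨ ¬J(q)))) ∨ (∀s J(s)) ∨ ¬(∃s J(s))
Push ¬ through the quantifiers and connectives to reach negation normal form:
  (∀q ¬H(q)) ∧ (∃t ∃q (¬J(t) ∧ J(q))) ∨ (∀s J(s)) ∨ (∀s ¬J(s))
Give each quantifier a distinct variable: q↦u1, s↦w.
  (∀q ¬H(q)) ∧ (∃t ∃u1 (¬J(t) ∧ J(u1))) ∨ (∀s J(s)) ∨ (∀w ¬J(w))
Finally move all quantifiers to the prefix:
  ∀q ∃t ∃u1 ∀s ∀w (¬H(q) ∧ ¬J(t) ∧ J(u1) ∨ J(s) ∨ ¬J(w))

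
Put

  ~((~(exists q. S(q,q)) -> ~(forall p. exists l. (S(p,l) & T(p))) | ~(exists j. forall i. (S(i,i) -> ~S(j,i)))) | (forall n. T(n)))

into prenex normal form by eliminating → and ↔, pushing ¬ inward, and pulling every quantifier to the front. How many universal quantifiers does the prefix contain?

First replace A → B with ¬A ∨ B.
  ~(~~(exists q. S(q,q)) | ~(forall p. exists l. (S(p,l) & T(p))) | ~(exists j. forall i. (~S(i,i) | ~S(j,i))) | (forall n. T(n)))
Drive negations inward (¬∀x A ≡ ∃x ¬A, ¬∃x A ≡ ∀x ¬A, De Morgan for ∧/∨):
  (forall q. ~S(q,q)) & (forall p. exists l. (S(p,l) & T(p))) & (exists j. forall i. (~S(i,i) | ~S(j,i))) & (exists n. ~T(n))
All bound variables are already distinct, so no renaming is needed.
Finally move all quantifiers to the prefix:
  forall q. forall p. exists l. exists j. forall i. exists n. (~S(q,q) & S(p,l) & T(p) & (~S(i,i) | ~S(j,i)) & ~T(n))
The prefix is forall q forall p exists l exists j forall i exists n: 3 universal, 3 existential.

3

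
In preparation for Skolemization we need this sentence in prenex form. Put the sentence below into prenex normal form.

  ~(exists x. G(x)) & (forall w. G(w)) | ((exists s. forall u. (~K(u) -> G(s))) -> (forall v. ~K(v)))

Eliminate → and ↔ using ¬ and ∨.
  ~(exists x. G(x)) & (forall w. G(w)) | ~(exists s. forall u. (~~K(u) | G(s))) | (forall v. ~K(v))
Drive negations inward (¬∀x A ≡ ∃x ¬A, ¬∃x A ≡ ∀x ¬A, De Morgan for ∧/∨):
  (forall x. ~G(x)) & (forall w. G(w)) | (forall s. exists u. (~K(u) & ~G(s))) | (forall v. ~K(v))
All bound variables are already distinct, so no renaming is needed.
Finally move all quantifiers to the prefix:
  forall x. forall w. forall s. exists u. forall v. (~G(x) & G(w) | ~K(u) & ~G(s) | ~K(v))

forall x. forall w. forall s. exists u. forall v. (~G(x) & G(w) | ~K(u) & ~G(s) | ~K(v))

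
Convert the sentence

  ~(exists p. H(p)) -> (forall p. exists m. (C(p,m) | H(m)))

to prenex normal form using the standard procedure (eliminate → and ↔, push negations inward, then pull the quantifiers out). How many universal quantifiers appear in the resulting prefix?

First replace A → B with ¬A ∨ B.
  ~~(exists p. H(p)) | (forall p. exists m. (C(p,m) | H(m)))
Move each ¬ inward, flipping quantifiers it crosses:
  (exists p. H(p)) | (forall p. exists m. (C(p,m) | H(m)))
Give each quantifier a distinct variable: p↦b.
  (exists p. H(p)) | (forall b. exists m. (C(b,m) | H(m)))
Extract every quantifier outward, since the variables are now distinct and don't occur free across branches:
  exists p. forall b. exists m. (H(p) | C(b,m) | H(m))
The prefix is exists p forall b exists m: 1 universal, 2 existential.

1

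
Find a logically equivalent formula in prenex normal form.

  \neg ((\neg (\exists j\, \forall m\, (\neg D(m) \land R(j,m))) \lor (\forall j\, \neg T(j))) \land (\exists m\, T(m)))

\exists j\, \forall m\, \exists w\, \forall c\, (\neg D(m) \land R(j,m) \land T(w) \lor \neg T(c))

Push ¬ through the quantifiers and connectives to reach negation normal form:
  (\exists j\, \forall m\, (\neg D(m) \land R(j,m))) \land (\exists j\, T(j)) \lor (\forall m\, \neg T(m))
Rename bound variables to avoid capture: j↦w, m↦c.
  (\exists j\, \forall m\, (\neg D(m) \land R(j,m))) \land (\exists w\, T(w)) \lor (\forall c\, \neg T(c))
Pull the quantifiers to the front (each side's bound variable is not free in the other side):
  \exists j\, \forall m\, \exists w\, \forall c\, (\neg D(m) \land R(j,m) \land T(w) \lor \neg T(c))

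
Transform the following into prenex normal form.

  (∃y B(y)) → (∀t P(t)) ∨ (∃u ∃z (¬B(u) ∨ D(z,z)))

Rewrite implications/biconditionals: A → B as ¬A ∨ B.
  ¬(∃y B(y)) ∨ (∀t P(t)) ∨ (∃u ∃z (¬B(u) ∨ D(z,z)))
Move each ¬ inward, flipping quantifiers it crosses:
  (∀y ¬B(y)) ∨ (∀t P(t)) ∨ (∃u ∃z (¬B(u) ∨ D(z,z)))
All bound variables are already distinct, so no renaming is needed.
Finally move all quantifiers to the prefix:
  ∀y ∀t ∃u ∃z (¬B(y) ∨ P(t) ∨ ¬B(u) ∨ D(z,z))

∀y ∀t ∃u ∃z (¬B(y) ∨ P(t) ∨ ¬B(u) ∨ D(z,z))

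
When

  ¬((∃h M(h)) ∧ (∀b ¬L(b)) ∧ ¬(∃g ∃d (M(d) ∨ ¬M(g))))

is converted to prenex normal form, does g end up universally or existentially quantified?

Drive negations inward (¬∀x A ≡ ∃x ¬A, ¬∃x A ≡ ∀x ¬A, De Morgan for ∧/∨):
  (∀h ¬M(h)) ∨ (∃b L(b)) ∨ (∃g ∃d (M(d) ∨ ¬M(g)))
Extract every quantifier outward, since the variables are now distinct and don't occur free across branches:
  ∀h ∃b ∃g ∃d (¬M(h) ∨ L(b) ∨ M(d) ∨ ¬M(g))
The quantifier ∃g sits under an even number of negations, so it remains existential.

existential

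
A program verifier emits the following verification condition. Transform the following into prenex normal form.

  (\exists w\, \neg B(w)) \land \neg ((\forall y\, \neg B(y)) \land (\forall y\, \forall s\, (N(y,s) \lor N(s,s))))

\exists w\, \exists y\, \exists x1\, \exists s\, (\neg B(w) \land (B(y) \lor \neg N(x1,s) \land \neg N(s,s)))

Drive negations inward (¬∀x A ≡ ∃x ¬A, ¬∃x A ≡ ∀x ¬A, De Morgan for ∧/∨):
  (\exists w\, \neg B(w)) \land ((\exists y\, B(y)) \lor (\exists y\, \exists s\, (\neg N(y,s) \land \neg N(s,s))))
Give each quantifier a distinct variable: y↦x1.
  (\exists w\, \neg B(w)) \land ((\exists y\, B(y)) \lor (\exists x1\, \exists s\, (\neg N(x1,s) \land \neg N(s,s))))
Pull the quantifiers to the front (each side's bound variable is not free in the other side):
  \exists w\, \exists y\, \exists x1\, \exists s\, (\neg B(w) \land (B(y) \lor \neg N(x1,s) \land \neg N(s,s)))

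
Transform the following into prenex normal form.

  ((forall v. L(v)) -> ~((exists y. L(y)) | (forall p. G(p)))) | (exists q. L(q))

exists v. forall y. exists p. exists q. (~L(v) | ~L(y) & ~G(p) | L(q))

First replace A → B with ¬A ∨ B.
  ~(forall v. L(v)) | ~((exists y. L(y)) | (forall p. G(p))) | (exists q. L(q))
Drive negations inward (¬∀x A ≡ ∃x ¬A, ¬∃x A ≡ ∀x ¬A, De Morgan for ∧/∨):
  (exists v. ~L(v)) | (forall y. ~L(y)) & (exists p. ~G(p)) | (exists q. L(q))
All bound variables are already distinct, so no renaming is needed.
Pull the quantifiers to the front (each side's bound variable is not free in the other side):
  exists v. forall y. exists p. exists q. (~L(v) | ~L(y) & ~G(p) | L(q))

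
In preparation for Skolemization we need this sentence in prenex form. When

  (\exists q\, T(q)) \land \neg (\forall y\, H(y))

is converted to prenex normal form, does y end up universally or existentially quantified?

existential

Push ¬ through the quantifiers and connectives to reach negation normal form:
  (\exists q\, T(q)) \land (\exists y\, \neg H(y))
Finally move all quantifiers to the prefix:
  \exists q\, \exists y\, (T(q) \land \neg H(y))
The quantifier \forall y sits under an odd number of negations, so it flips to \exists y.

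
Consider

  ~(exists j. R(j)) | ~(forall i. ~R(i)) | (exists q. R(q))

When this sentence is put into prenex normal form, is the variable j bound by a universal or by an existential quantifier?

Move each ¬ inward, flipping quantifiers it crosses:
  (forall j. ~R(j)) | (exists i. R(i)) | (exists q. R(q))
All bound variables are already distinct, so no renaming is needed.
Finally move all quantifiers to the prefix:
  forall j. exists i. exists q. (~R(j) | R(i) | R(q))
The quantifier exists j sits under an odd number of negations, so it flips to forall j.

universal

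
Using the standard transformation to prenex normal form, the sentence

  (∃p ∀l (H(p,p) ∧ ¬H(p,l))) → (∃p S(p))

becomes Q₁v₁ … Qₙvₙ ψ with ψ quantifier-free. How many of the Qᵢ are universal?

Eliminate → and ↔ using ¬ and ∨.
  ¬(∃p ∀l (H(p,p) ∧ ¬H(p,l))) ∨ (∃p S(p))
Move each ¬ inward, flipping quantifiers it crosses:
  (∀p ∃l (¬H(p,p) ∨ H(p,l))) ∨ (∃p S(p))
Standardize variables apart so no two quantifiers bind the same name: p↦w1.
  (∀p ∃l (¬H(p,p) ∨ H(p,l))) ∨ (∃w1 S(w1))
Pull the quantifiers to the front (each side's bound variable is not free in the other side):
  ∀p ∃l ∃w1 (¬H(p,p) ∨ H(p,l) ∨ S(w1))
The prefix is ∀p ∃l ∃w1: 1 universal, 2 existential.

1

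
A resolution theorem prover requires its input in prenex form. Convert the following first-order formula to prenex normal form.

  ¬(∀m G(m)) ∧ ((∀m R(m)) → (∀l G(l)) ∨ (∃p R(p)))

∃m ∃q ∀l ∃p (¬G(m) ∧ (¬R(q) ∨ G(l) ∨ R(p)))

Eliminate → and ↔ using ¬ and ∨.
  ¬(∀m G(m)) ∧ (¬(∀m R(m)) ∨ (∀l G(l)) ∨ (∃p R(p)))
Drive negations inward (¬∀x A ≡ ∃x ¬A, ¬∃x A ≡ ∀x ¬A, De Morgan for ∧/∨):
  (∃m ¬G(m)) ∧ ((∃m ¬R(m)) ∨ (∀l G(l)) ∨ (∃p R(p)))
Give each quantifier a distinct variable: m↦q.
  (∃m ¬G(m)) ∧ ((∃q ¬R(q)) ∨ (∀l G(l)) ∨ (∃p R(p)))
Extract every quantifier outward, since the variables are now distinct and don't occur free across branches:
  ∃m ∃q ∀l ∃p (¬G(m) ∧ (¬R(q) ∨ G(l) ∨ R(p)))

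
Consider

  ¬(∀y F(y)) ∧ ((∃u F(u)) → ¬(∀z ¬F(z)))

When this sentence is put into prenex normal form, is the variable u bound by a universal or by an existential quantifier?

universal

First replace A → B with ¬A ∨ B.
  ¬(∀y F(y)) ∧ (¬(∃u F(u)) ∨ ¬(∀z ¬F(z)))
Move each ¬ inward, flipping quantifiers it crosses:
  (∃y ¬F(y)) ∧ ((∀u ¬F(u)) ∨ (∃z F(z)))
All bound variables are already distinct, so no renaming is needed.
Pull the quantifiers to the front (each side's bound variable is not free in the other side):
  ∃y ∀u ∃z (¬F(y) ∧ (¬F(u) ∨ F(z)))
The quantifier ∃u sits under an odd number of negations (counting the antecedent side of each →), so it flips to ∀u.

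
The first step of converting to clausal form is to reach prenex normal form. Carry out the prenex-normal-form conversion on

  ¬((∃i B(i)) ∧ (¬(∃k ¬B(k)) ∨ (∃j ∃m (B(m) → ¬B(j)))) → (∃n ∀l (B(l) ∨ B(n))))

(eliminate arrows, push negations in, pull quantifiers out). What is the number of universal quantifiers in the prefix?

Rewrite implications/biconditionals: A → B as ¬A ∨ B.
  ¬(¬((∃i B(i)) ∧ (¬(∃k ¬B(k)) ∨ (∃j ∃m (¬B(m) ∨ ¬B(j))))) ∨ (∃n ∀l (B(l) ∨ B(n))))
Move each ¬ inward, flipping quantifiers it crosses:
  (∃i B(i)) ∧ ((∀k B(k)) ∨ (∃j ∃m (¬B(m) ∨ ¬B(j)))) ∧ (∀n ∃l (¬B(l) ∧ ¬B(n)))
All bound variables are already distinct, so no renaming is needed.
Finally move all quantifiers to the prefix:
  ∃i ∀k ∃j ∃m ∀n ∃l (B(i) ∧ (B(k) ∨ ¬B(m) ∨ ¬B(j)) ∧ ¬B(l) ∧ ¬B(n))
The prefix is ∃i ∀k ∃j ∃m ∀n ∃l: 2 universal, 4 existential.

2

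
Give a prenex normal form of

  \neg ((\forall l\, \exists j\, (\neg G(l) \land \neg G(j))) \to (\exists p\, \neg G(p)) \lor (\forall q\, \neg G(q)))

Eliminate → and ↔ using ¬ and ∨.
  \neg (\neg (\forall l\, \exists j\, (\neg G(l) \land \neg G(j))) \lor (\exists p\, \neg G(p)) \lor (\forall q\, \neg G(q)))
Move each ¬ inward, flipping quantifiers it crosses:
  (\forall l\, \exists j\, (\neg G(l) \land \neg G(j))) \land (\forall p\, G(p)) \land (\exists q\, G(q))
All bound variables are already distinct, so no renaming is needed.
Pull the quantifiers to the front (each side's bound variable is not free in the other side):
  \forall l\, \exists j\, \forall p\, \exists q\, (\neg G(l) \land \neg G(j) \land G(p) \land G(q))

\forall l\, \exists j\, \forall p\, \exists q\, (\neg G(l) \land \neg G(j) \land G(p) \land G(q))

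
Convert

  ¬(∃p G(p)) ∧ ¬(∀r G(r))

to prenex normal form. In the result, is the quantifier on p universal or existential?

universal

Move each ¬ inward, flipping quantifiers it crosses:
  (∀p ¬G(p)) ∧ (∃r ¬G(r))
All bound variables are already distinct, so no renaming is needed.
Finally move all quantifiers to the prefix:
  ∀p ∃r (¬G(p) ∧ ¬G(r))
The quantifier ∃p sits under an odd number of negations, so it flips to ∀p.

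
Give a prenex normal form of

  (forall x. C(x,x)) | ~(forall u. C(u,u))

Push ¬ through the quantifiers and connectives to reach negation normal form:
  (forall x. C(x,x)) | (exists u. ~C(u,u))
All bound variables are already distinct, so no renaming is needed.
Pull the quantifiers to the front (each side's bound variable is not free in the other side):
  forall x. exists u. (C(x,x) | ~C(u,u))

forall x. exists u. (C(x,x) | ~C(u,u))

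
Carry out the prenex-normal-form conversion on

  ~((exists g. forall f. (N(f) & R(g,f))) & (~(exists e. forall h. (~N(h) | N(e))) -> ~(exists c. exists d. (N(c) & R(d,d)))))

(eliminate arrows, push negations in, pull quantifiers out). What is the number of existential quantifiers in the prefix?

Rewrite implications/biconditionals: A → B as ¬A ∨ B.
  ~((exists g. forall f. (N(f) & R(g,f))) & (~~(exists e. forall h. (~N(h) | N(e))) | ~(exists c. exists d. (N(c) & R(d,d)))))
Push ¬ through the quantifiers and connectives to reach negation normal form:
  (forall g. exists f. (~N(f) | ~R(g,f))) | (forall e. exists h. (N(h) & ~N(e))) & (exists c. exists d. (N(c) & R(d,d)))
All bound variables are already distinct, so no renaming is needed.
Extract every quantifier outward, since the variables are now distinct and don't occur free across branches:
  forall g. exists f. forall e. exists h. exists c. exists d. (~N(f) | ~R(g,f) | N(h) & ~N(e) & N(c) & R(d,d))
The prefix is forall g exists f forall e exists h exists c exists d: 2 universal, 4 existential.

4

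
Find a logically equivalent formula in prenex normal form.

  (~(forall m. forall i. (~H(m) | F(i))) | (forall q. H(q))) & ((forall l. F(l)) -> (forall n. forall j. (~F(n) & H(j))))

exists m. exists i. forall q. exists l. forall n. forall j. ((H(m) & ~F(i) | H(q)) & (~F(l) | ~F(n) & H(j)))

Rewrite implications/biconditionals: A → B as ¬A ∨ B.
  (~(forall m. forall i. (~H(m) | F(i))) | (forall q. H(q))) & (~(forall l. F(l)) | (forall n. forall j. (~F(n) & H(j))))
Drive negations inward (¬∀x A ≡ ∃x ¬A, ¬∃x A ≡ ∀x ¬A, De Morgan for ∧/∨):
  ((exists m. exists i. (H(m) & ~F(i))) | (forall q. H(q))) & ((exists l. ~F(l)) | (forall n. forall j. (~F(n) & H(j))))
Pull the quantifiers to the front (each side's bound variable is not free in the other side):
  exists m. exists i. forall q. exists l. forall n. forall j. ((H(m) & ~F(i) | H(q)) & (~F(l) | ~F(n) & H(j)))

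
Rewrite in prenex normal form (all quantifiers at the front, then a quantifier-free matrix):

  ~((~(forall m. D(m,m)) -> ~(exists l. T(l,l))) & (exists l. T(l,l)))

exists m. exists l. forall v. (~D(m,m) & T(l,l) | ~T(v,v))

Rewrite implications/biconditionals: A → B as ¬A ∨ B.
  ~((~~(forall m. D(m,m)) | ~(exists l. T(l,l))) & (exists l. T(l,l)))
Move each ¬ inward, flipping quantifiers it crosses:
  (exists m. ~D(m,m)) & (exists l. T(l,l)) | (forall l. ~T(l,l))
Standardize variables apart so no two quantifiers bind the same name: l↦v.
  (exists m. ~D(m,m)) & (exists l. T(l,l)) | (forall v. ~T(v,v))
Pull the quantifiers to the front (each side's bound variable is not free in the other side):
  exists m. exists l. forall v. (~D(m,m) & T(l,l) | ~T(v,v))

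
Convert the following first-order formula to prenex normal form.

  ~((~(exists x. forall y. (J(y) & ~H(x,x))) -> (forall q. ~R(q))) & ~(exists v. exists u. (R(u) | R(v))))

Rewrite implications/biconditionals: A → B as ¬A ∨ B.
  ~((~~(exists x. forall y. (J(y) & ~H(x,x))) | (forall q. ~R(q))) & ~(exists v. exists u. (R(u) | R(v))))
Drive negations inward (¬∀x A ≡ ∃x ¬A, ¬∃x A ≡ ∀x ¬A, De Morgan for ∧/∨):
  (forall x. exists y. (~J(y) | H(x,x))) & (exists q. R(q)) | (exists v. exists u. (R(u) | R(v)))
All bound variables are already distinct, so no renaming is needed.
Pull the quantifiers to the front (each side's bound variable is not free in the other side):
  forall x. exists y. exists q. exists v. exists u. ((~J(y) | H(x,x)) & R(q) | R(u) | R(v))

forall x. exists y. exists q. exists v. exists u. ((~J(y) | H(x,x)) & R(q) | R(u) | R(v))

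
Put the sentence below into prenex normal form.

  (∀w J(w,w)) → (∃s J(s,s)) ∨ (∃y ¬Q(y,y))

∃w ∃s ∃y (¬J(w,w) ∨ J(s,s) ∨ ¬Q(y,y))

First replace A → B with ¬A ∨ B.
  ¬(∀w J(w,w)) ∨ (∃s J(s,s)) ∨ (∃y ¬Q(y,y))
Drive negations inward (¬∀x A ≡ ∃x ¬A, ¬∃x A ≡ ∀x ¬A, De Morgan for ∧/∨):
  (∃w ¬J(w,w)) ∨ (∃s J(s,s)) ∨ (∃y ¬Q(y,y))
All bound variables are already distinct, so no renaming is needed.
Pull the quantifiers to the front (each side's bound variable is not free in the other side):
  ∃w ∃s ∃y (¬J(w,w) ∨ J(s,s) ∨ ¬Q(y,y))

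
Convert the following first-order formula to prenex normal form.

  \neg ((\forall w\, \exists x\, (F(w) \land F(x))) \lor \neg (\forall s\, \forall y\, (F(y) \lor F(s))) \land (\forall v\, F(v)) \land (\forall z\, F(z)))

\exists w\, \forall x\, \forall s\, \forall y\, \exists v\, \exists z\, ((\neg F(w) \lor \neg F(x)) \land (F(y) \lor F(s) \lor \neg F(v) \lor \neg F(z)))

Move each ¬ inward, flipping quantifiers it crosses:
  (\exists w\, \forall x\, (\neg F(w) \lor \neg F(x))) \land ((\forall s\, \forall y\, (F(y) \lor F(s))) \lor (\exists v\, \neg F(v)) \lor (\exists z\, \neg F(z)))
Finally move all quantifiers to the prefix:
  \exists w\, \forall x\, \forall s\, \forall y\, \exists v\, \exists z\, ((\neg F(w) \lor \neg F(x)) \land (F(y) \lor F(s) \lor \neg F(v) \lor \neg F(z)))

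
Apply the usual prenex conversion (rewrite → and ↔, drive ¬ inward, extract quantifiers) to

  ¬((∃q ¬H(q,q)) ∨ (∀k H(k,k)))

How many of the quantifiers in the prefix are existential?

Move each ¬ inward, flipping quantifiers it crosses:
  (∀q H(q,q)) ∧ (∃k ¬H(k,k))
All bound variables are already distinct, so no renaming is needed.
Extract every quantifier outward, since the variables are now distinct and don't occur free across branches:
  ∀q ∃k (H(q,q) ∧ ¬H(k,k))
The prefix is ∀q ∃k: 1 universal, 1 existential.

1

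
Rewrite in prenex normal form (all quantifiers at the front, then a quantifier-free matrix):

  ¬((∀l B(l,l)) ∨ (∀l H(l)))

Push ¬ through the quantifiers and connectives to reach negation normal form:
  (∃l ¬B(l,l)) ∧ (∃l ¬H(l))
Standardize variables apart so no two quantifiers bind the same name: l↦w1.
  (∃l ¬B(l,l)) ∧ (∃w1 ¬H(w1))
Pull the quantifiers to the front (each side's bound variable is not free in the other side):
  ∃l ∃w1 (¬B(l,l) ∧ ¬H(w1))

∃l ∃w1 (¬B(l,l) ∧ ¬H(w1))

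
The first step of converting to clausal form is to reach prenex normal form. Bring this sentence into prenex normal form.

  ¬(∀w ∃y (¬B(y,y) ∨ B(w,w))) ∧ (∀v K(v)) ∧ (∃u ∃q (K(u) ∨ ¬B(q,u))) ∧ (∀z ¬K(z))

∃w ∀y ∀v ∃u ∃q ∀z (B(y,y) ∧ ¬B(w,w) ∧ K(v) ∧ (K(u) ∨ ¬B(q,u)) ∧ ¬K(z))

Drive negations inward (¬∀x A ≡ ∃x ¬A, ¬∃x A ≡ ∀x ¬A, De Morgan for ∧/∨):
  (∃w ∀y (B(y,y) ∧ ¬B(w,w))) ∧ (∀v K(v)) ∧ (∃u ∃q (K(u) ∨ ¬B(q,u))) ∧ (∀z ¬K(z))
All bound variables are already distinct, so no renaming is needed.
Pull the quantifiers to the front (each side's bound variable is not free in the other side):
  ∃w ∀y ∀v ∃u ∃q ∀z (B(y,y) ∧ ¬B(w,w) ∧ K(v) ∧ (K(u) ∨ ¬B(q,u)) ∧ ¬K(z))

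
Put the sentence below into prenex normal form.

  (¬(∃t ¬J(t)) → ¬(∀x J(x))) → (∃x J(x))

First replace A → B with ¬A ∨ B.
  ¬(¬¬(∃t ¬J(t)) ∨ ¬(∀x J(x))) ∨ (∃x J(x))
Move each ¬ inward, flipping quantifiers it crosses:
  (∀t J(t)) ∧ (∀x J(x)) ∨ (∃x J(x))
Standardize variables apart so no two quantifiers bind the same name: x↦q.
  (∀t J(t)) ∧ (∀x J(x)) ∨ (∃q J(q))
Pull the quantifiers to the front (each side's bound variable is not free in the other side):
  ∀t ∀x ∃q (J(t) ∧ J(x) ∨ J(q))

∀t ∀x ∃q (J(t) ∧ J(x) ∨ J(q))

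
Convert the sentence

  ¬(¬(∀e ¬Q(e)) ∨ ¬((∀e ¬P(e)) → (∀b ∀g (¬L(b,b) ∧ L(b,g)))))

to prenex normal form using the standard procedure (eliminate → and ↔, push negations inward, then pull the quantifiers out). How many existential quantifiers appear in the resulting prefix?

Rewrite implications/biconditionals: A → B as ¬A ∨ B.
  ¬(¬(∀e ¬Q(e)) ∨ ¬(¬(∀e ¬P(e)) ∨ (∀b ∀g (¬L(b,b) ∧ L(b,g)))))
Push ¬ through the quantifiers and connectives to reach negation normal form:
  (∀e ¬Q(e)) ∧ ((∃e P(e)) ∨ (∀b ∀g (¬L(b,b) ∧ L(b,g))))
Rename bound variables to avoid capture: e↦x.
  (∀e ¬Q(e)) ∧ ((∃x P(x)) ∨ (∀b ∀g (¬L(b,b) ∧ L(b,g))))
Extract every quantifier outward, since the variables are now distinct and don't occur free across branches:
  ∀e ∃x ∀b ∀g (¬Q(e) ∧ (P(x) ∨ ¬L(b,b) ∧ L(b,g)))
The prefix is ∀e ∃x ∀b ∀g: 3 universal, 1 existential.

1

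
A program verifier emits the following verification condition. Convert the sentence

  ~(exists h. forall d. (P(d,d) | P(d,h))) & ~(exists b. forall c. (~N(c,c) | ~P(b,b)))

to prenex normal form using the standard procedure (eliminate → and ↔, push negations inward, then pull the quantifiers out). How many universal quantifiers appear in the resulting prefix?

Push ¬ through the quantifiers and connectives to reach negation normal form:
  (forall h. exists d. (~P(d,d) & ~P(d,h))) & (forall b. exists c. (N(c,c) & P(b,b)))
All bound variables are already distinct, so no renaming is needed.
Finally move all quantifiers to the prefix:
  forall h. exists d. forall b. exists c. (~P(d,d) & ~P(d,h) & N(c,c) & P(b,b))
The prefix is forall h exists d forall b exists c: 2 universal, 2 existential.

2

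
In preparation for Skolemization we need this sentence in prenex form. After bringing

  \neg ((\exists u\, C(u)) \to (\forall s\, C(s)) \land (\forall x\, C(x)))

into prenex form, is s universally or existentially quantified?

existential

Rewrite implications/biconditionals: A → B as ¬A ∨ B.
  \neg (\neg (\exists u\, C(u)) \lor (\forall s\, C(s)) \land (\forall x\, C(x)))
Move each ¬ inward, flipping quantifiers it crosses:
  (\exists u\, C(u)) \land ((\exists s\, \neg C(s)) \lor (\exists x\, \neg C(x)))
All bound variables are already distinct, so no renaming is needed.
Extract every quantifier outward, since the variables are now distinct and don't occur free across branches:
  \exists u\, \exists s\, \exists x\, (C(u) \land (\neg C(s) \lor \neg C(x)))
The quantifier \forall s sits under an odd number of negations (counting the antecedent side of each →), so it flips to \exists s.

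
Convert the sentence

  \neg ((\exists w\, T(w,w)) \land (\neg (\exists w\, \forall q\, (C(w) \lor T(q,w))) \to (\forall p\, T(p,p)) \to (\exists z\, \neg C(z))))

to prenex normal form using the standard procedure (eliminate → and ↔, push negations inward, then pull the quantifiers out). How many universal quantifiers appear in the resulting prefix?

Rewrite implications/biconditionals: A → B as ¬A ∨ B.
  \neg ((\exists w\, T(w,w)) \land (\neg \neg (\exists w\, \forall q\, (C(w) \lor T(q,w))) \lor \neg (\forall p\, T(p,p)) \lor (\exists z\, \neg C(z))))
Move each ¬ inward, flipping quantifiers it crosses:
  (\forall w\, \neg T(w,w)) \lor (\forall w\, \exists q\, (\neg C(w) \land \neg T(q,w))) \land (\forall p\, T(p,p)) \land (\forall z\, C(z))
Standardize variables apart so no two quantifiers bind the same name: w↦c.
  (\forall w\, \neg T(w,w)) \lor (\forall c\, \exists q\, (\neg C(c) \land \neg T(q,c))) \land (\forall p\, T(p,p)) \land (\forall z\, C(z))
Pull the quantifiers to the front (each side's bound variable is not free in the other side):
  \forall w\, \forall c\, \exists q\, \forall p\, \forall z\, (\neg T(w,w) \lor \neg C(c) \land \neg T(q,c) \land T(p,p) \land C(z))
The prefix is \forall w \forall c \exists q \forall p \forall z: 4 universal, 1 existential.

4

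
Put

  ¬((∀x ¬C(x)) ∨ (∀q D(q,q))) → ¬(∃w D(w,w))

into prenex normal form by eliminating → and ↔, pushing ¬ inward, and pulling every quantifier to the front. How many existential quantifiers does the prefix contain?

Eliminate → and ↔ using ¬ and ∨.
  ¬¬((∀x ¬C(x)) ∨ (∀q D(q,q))) ∨ ¬(∃w D(w,w))
Drive negations inward (¬∀x A ≡ ∃x ¬A, ¬∃x A ≡ ∀x ¬A, De Morgan for ∧/∨):
  (∀x ¬C(x)) ∨ (∀q D(q,q)) ∨ (∀w ¬D(w,w))
Pull the quantifiers to the front (each side's bound variable is not free in the other side):
  ∀x ∀q ∀w (¬C(x) ∨ D(q,q) ∨ ¬D(w,w))
The prefix is ∀x ∀q ∀w: 3 universal, 0 existential.

0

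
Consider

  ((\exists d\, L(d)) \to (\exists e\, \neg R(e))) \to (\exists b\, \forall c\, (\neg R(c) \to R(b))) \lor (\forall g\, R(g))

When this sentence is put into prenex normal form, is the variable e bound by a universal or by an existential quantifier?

universal

Eliminate → and ↔ using ¬ and ∨.
  \neg (\neg (\exists d\, L(d)) \lor (\exists e\, \neg R(e))) \lor (\exists b\, \forall c\, (\neg \neg R(c) \lor R(b))) \lor (\forall g\, R(g))
Drive negations inward (¬∀x A ≡ ∃x ¬A, ¬∃x A ≡ ∀x ¬A, De Morgan for ∧/∨):
  (\exists d\, L(d)) \land (\forall e\, R(e)) \lor (\exists b\, \forall c\, (R(c) \lor R(b))) \lor (\forall g\, R(g))
Finally move all quantifiers to the prefix:
  \exists d\, \forall e\, \exists b\, \forall c\, \forall g\, (L(d) \land R(e) \lor R(c) \lor R(b) \lor R(g))
The quantifier \exists e sits under an odd number of negations (counting the antecedent side of each →), so it flips to \forall e.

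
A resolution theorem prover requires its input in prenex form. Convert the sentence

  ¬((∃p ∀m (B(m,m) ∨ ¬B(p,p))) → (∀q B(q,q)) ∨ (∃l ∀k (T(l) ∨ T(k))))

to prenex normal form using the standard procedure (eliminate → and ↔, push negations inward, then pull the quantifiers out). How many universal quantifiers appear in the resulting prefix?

2

Rewrite implications/biconditionals: A → B as ¬A ∨ B.
  ¬(¬(∃p ∀m (B(m,m) ∨ ¬B(p,p))) ∨ (∀q B(q,q)) ∨ (∃l ∀k (T(l) ∨ T(k))))
Push ¬ through the quantifiers and connectives to reach negation normal form:
  (∃p ∀m (B(m,m) ∨ ¬B(p,p))) ∧ (∃q ¬B(q,q)) ∧ (∀l ∃k (¬T(l) ∧ ¬T(k)))
All bound variables are already distinct, so no renaming is needed.
Finally move all quantifiers to the prefix:
  ∃p ∀m ∃q ∀l ∃k ((B(m,m) ∨ ¬B(p,p)) ∧ ¬B(q,q) ∧ ¬T(l) ∧ ¬T(k))
The prefix is ∃p ∀m ∃q ∀l ∃k: 2 universal, 3 existential.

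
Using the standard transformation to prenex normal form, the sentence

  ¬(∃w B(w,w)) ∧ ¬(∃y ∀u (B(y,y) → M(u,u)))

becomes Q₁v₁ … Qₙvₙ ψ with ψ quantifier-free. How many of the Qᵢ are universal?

Rewrite implications/biconditionals: A → B as ¬A ∨ B.
  ¬(∃w B(w,w)) ∧ ¬(∃y ∀u (¬B(y,y) ∨ M(u,u)))
Drive negations inward (¬∀x A ≡ ∃x ¬A, ¬∃x A ≡ ∀x ¬A, De Morgan for ∧/∨):
  (∀w ¬B(w,w)) ∧ (∀y ∃u (B(y,y) ∧ ¬M(u,u)))
All bound variables are already distinct, so no renaming is needed.
Extract every quantifier outward, since the variables are now distinct and don't occur free across branches:
  ∀w ∀y ∃u (¬B(w,w) ∧ B(y,y) ∧ ¬M(u,u))
The prefix is ∀w ∀y ∃u: 2 universal, 1 existential.

2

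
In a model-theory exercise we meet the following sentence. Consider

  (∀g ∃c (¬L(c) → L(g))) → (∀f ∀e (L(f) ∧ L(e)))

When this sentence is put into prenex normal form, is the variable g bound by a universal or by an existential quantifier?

First replace A → B with ¬A ∨ B.
  ¬(∀g ∃c (¬¬L(c) ∨ L(g))) ∨ (∀f ∀e (L(f) ∧ L(e)))
Push ¬ through the quantifiers and connectives to reach negation normal form:
  (∃g ∀c (¬L(c) ∧ ¬L(g))) ∨ (∀f ∀e (L(f) ∧ L(e)))
All bound variables are already distinct, so no renaming is needed.
Pull the quantifiers to the front (each side's bound variable is not free in the other side):
  ∃g ∀c ∀f ∀e (¬L(c) ∧ ¬L(g) ∨ L(f) ∧ L(e))
The quantifier ∀g sits under an odd number of negations (counting the antecedent side of each →), so it flips to ∃g.

existential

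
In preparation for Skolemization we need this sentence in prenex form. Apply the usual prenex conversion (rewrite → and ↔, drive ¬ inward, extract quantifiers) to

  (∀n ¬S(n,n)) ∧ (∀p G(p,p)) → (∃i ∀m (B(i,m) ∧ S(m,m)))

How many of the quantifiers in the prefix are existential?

First replace A → B with ¬A ∨ B.
  ¬((∀n ¬S(n,n)) ∧ (∀p G(p,p))) ∨ (∃i ∀m (B(i,m) ∧ S(m,m)))
Drive negations inward (¬∀x A ≡ ∃x ¬A, ¬∃x A ≡ ∀x ¬A, De Morgan for ∧/∨):
  (∃n S(n,n)) ∨ (∃p ¬G(p,p)) ∨ (∃i ∀m (B(i,m) ∧ S(m,m)))
All bound variables are already distinct, so no renaming is needed.
Finally move all quantifiers to the prefix:
  ∃n ∃p ∃i ∀m (S(n,n) ∨ ¬G(p,p) ∨ B(i,m) ∧ S(m,m))
The prefix is ∃n ∃p ∃i ∀m: 1 universal, 3 existential.

3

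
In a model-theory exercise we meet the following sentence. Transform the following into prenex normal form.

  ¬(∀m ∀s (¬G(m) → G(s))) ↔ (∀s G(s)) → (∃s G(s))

∀m ∀s ∃y ∃v ∀z ∀c ∃u ∃b ((G(m) ∨ G(s) ∨ ¬G(y) ∨ G(v)) ∧ (G(z) ∧ ¬G(c) ∨ ¬G(u) ∧ ¬G(b)))

Rewrite implications/biconditionals: A → B as ¬A ∨ B; A ↔ B as (¬A ∨ B) ∧ (¬B ∨ A).
  (¬¬(∀m ∀s (¬¬G(m) ∨ G(s))) ∨ ¬(∀s G(s)) ∨ (∃s G(s))) ∧ (¬(¬(∀s G(s)) ∨ (∃s G(s))) ∨ ¬(∀m ∀s (¬¬G(m) ∨ G(s))))
Move each ¬ inward, flipping quantifiers it crosses:
  ((∀m ∀s (G(m) ∨ G(s))) ∨ (∃s ¬G(s)) ∨ (∃s G(s))) ∧ ((∀s G(s)) ∧ (∀s ¬G(s)) ∨ (∃m ∃s (¬G(m) ∧ ¬G(s))))
Rename bound variables to avoid capture: s↦y, s↦v, s↦z, s↦c, m↦u, s↦b.
  ((∀m ∀s (G(m) ∨ G(s))) ∨ (∃y ¬G(y)) ∨ (∃v G(v))) ∧ ((∀z G(z)) ∧ (∀c ¬G(c)) ∨ (∃u ∃b (¬G(u) ∧ ¬G(b))))
Pull the quantifiers to the front (each side's bound variable is not free in the other side):
  ∀m ∀s ∃y ∃v ∀z ∀c ∃u ∃b ((G(m) ∨ G(s) ∨ ¬G(y) ∨ G(v)) ∧ (G(z) ∧ ¬G(c) ∨ ¬G(u) ∧ ¬G(b)))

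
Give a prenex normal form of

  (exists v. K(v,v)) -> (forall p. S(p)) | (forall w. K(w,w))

First replace A → B with ¬A ∨ B.
  ~(exists v. K(v,v)) | (forall p. S(p)) | (forall w. K(w,w))
Move each ¬ inward, flipping quantifiers it crosses:
  (forall v. ~K(v,v)) | (forall p. S(p)) | (forall w. K(w,w))
Extract every quantifier outward, since the variables are now distinct and don't occur free across branches:
  forall v. forall p. forall w. (~K(v,v) | S(p) | K(w,w))

forall v. forall p. forall w. (~K(v,v) | S(p) | K(w,w))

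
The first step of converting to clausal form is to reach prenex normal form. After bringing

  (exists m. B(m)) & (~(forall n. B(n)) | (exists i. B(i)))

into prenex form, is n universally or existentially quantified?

Drive negations inward (¬∀x A ≡ ∃x ¬A, ¬∃x A ≡ ∀x ¬A, De Morgan for ∧/∨):
  (exists m. B(m)) & ((exists n. ~B(n)) | (exists i. B(i)))
All bound variables are already distinct, so no renaming is needed.
Finally move all quantifiers to the prefix:
  exists m. exists n. exists i. (B(m) & (~B(n) | B(i)))
The quantifier forall n sits under an odd number of negations, so it flips to exists n.

existential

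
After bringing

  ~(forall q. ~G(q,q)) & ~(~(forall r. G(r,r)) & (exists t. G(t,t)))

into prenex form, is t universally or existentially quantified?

Push ¬ through the quantifiers and connectives to reach negation normal form:
  (exists q. G(q,q)) & ((forall r. G(r,r)) | (forall t. ~G(t,t)))
Extract every quantifier outward, since the variables are now distinct and don't occur free across branches:
  exists q. forall r. forall t. (G(q,q) & (G(r,r) | ~G(t,t)))
The quantifier exists t sits under an odd number of negations, so it flips to forall t.

universal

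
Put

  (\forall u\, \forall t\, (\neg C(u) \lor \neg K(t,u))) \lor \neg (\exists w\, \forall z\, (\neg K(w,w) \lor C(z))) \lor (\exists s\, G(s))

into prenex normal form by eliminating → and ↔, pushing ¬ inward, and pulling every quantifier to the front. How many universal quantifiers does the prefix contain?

3

Push ¬ through the quantifiers and connectives to reach negation normal form:
  (\forall u\, \forall t\, (\neg C(u) \lor \neg K(t,u))) \lor (\forall w\, \exists z\, (K(w,w) \land \neg C(z))) \lor (\exists s\, G(s))
Pull the quantifiers to the front (each side's bound variable is not free in the other side):
  \forall u\, \forall t\, \forall w\, \exists z\, \exists s\, (\neg C(u) \lor \neg K(t,u) \lor K(w,w) \land \neg C(z) \lor G(s))
The prefix is \forall u \forall t \forall w \exists z \exists s: 3 universal, 2 existential.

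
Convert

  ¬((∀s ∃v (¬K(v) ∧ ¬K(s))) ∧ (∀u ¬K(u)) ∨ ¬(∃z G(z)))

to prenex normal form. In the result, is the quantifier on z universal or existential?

existential

Move each ¬ inward, flipping quantifiers it crosses:
  ((∃s ∀v (K(v) ∨ K(s))) ∨ (∃u K(u))) ∧ (∃z G(z))
All bound variables are already distinct, so no renaming is needed.
Finally move all quantifiers to the prefix:
  ∃s ∀v ∃u ∃z ((K(v) ∨ K(s) ∨ K(u)) ∧ G(z))
The quantifier ∃z sits under an even number of negations, so it remains existential.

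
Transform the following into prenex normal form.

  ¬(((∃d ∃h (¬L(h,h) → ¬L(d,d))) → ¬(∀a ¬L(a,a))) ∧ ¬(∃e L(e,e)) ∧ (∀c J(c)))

∃d ∃h ∀a ∃e ∃c ((L(h,h) ∨ ¬L(d,d)) ∧ ¬L(a,a) ∨ L(e,e) ∨ ¬J(c))

Rewrite implications/biconditionals: A → B as ¬A ∨ B.
  ¬((¬(∃d ∃h (¬¬L(h,h) ∨ ¬L(d,d))) ∨ ¬(∀a ¬L(a,a))) ∧ ¬(∃e L(e,e)) ∧ (∀c J(c)))
Push ¬ through the quantifiers and connectives to reach negation normal form:
  (∃d ∃h (L(h,h) ∨ ¬L(d,d))) ∧ (∀a ¬L(a,a)) ∨ (∃e L(e,e)) ∨ (∃c ¬J(c))
All bound variables are already distinct, so no renaming is needed.
Finally move all quantifiers to the prefix:
  ∃d ∃h ∀a ∃e ∃c ((L(h,h) ∨ ¬L(d,d)) ∧ ¬L(a,a) ∨ L(e,e) ∨ ¬J(c))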